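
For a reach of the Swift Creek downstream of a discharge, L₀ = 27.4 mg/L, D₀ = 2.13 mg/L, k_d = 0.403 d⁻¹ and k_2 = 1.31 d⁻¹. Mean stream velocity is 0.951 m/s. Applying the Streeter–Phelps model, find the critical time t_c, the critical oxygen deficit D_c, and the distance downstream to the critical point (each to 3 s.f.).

t_c ≈ 1.09 d; D_c ≈ 5.44 mg/L; x_c ≈ 89.4 km

With k_2/k_d = 3.251 and 1 − D₀(k_2−k_d)/(k_d L₀) = 0.8250,
t_c = ln(3.251 × 0.8250) / (1.31 − 0.403) = ln(2.682) / 0.9070 = 0.9865/0.9070 = 1.088 d.
D_c = (k_d/k_2) L₀ e^(−k_d t_c) = (0.403/1.31) × 27.4 × e^(−0.403×1.088) = 0.3076 × 27.4 × 0.6451 = 5.438 mg/L.
x_c = v t_c = 0.951 m/s × 1.088 d × 86400 s/d = 89370 m ≈ 89.4 km.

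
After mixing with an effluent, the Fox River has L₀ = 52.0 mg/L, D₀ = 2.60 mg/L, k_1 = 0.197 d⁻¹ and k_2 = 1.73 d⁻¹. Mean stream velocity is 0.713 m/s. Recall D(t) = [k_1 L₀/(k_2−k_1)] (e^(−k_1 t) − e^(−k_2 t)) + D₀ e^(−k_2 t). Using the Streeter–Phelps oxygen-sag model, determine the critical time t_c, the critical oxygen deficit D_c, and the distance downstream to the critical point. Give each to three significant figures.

With k_2/k_1 = 8.782 and 1 − D₀(k_2−k_1)/(k_1 L₀) = 0.6109,
t_c = ln(8.782 × 0.6109) / (1.73 − 0.197) = ln(5.365) / 1.533 = 1.680/1.533 = 1.096 d.
L(t_c) = L₀ e^(−k_1 t_c) = 52.0 × 0.8058 = 41.90 mg/L, and at the critical point k_2 D_c = k_1 L, so D_c = (0.197/1.73) × 41.90 = 4.772 mg/L.
x_c = v t_c = 0.713 m/s × 1.096 d × 86400 s/d = 67510 m ≈ 67.5 km.

t_c ≈ 1.10 d; D_c ≈ 4.77 mg/L; x_c ≈ 67.5 km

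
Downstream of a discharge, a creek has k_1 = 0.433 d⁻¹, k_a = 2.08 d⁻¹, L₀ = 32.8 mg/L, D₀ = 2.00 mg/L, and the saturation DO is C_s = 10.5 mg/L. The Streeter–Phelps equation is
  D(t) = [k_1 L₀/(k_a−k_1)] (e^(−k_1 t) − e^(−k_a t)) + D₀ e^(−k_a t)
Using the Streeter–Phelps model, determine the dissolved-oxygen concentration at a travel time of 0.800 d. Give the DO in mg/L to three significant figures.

k_1 L₀/(k_a−k_1) = 0.433×32.8/(2.08−0.433) = 14.20/1.647 = 8.623 mg/L.
e^(−k_1 t) = e^(−0.433×0.8000) = 0.7072; e^(−k_a t) = e^(−2.08×0.8000) = 0.1894.
D = 8.623 × (0.7072 − 0.1894) + 2.00 × 0.1894 = 4.466 + 0.3788 = 4.844 mg/L.
DO = C_s − D = 10.5 − 4.844 = 5.656 mg/L.

DO ≈ 5.66 mg/L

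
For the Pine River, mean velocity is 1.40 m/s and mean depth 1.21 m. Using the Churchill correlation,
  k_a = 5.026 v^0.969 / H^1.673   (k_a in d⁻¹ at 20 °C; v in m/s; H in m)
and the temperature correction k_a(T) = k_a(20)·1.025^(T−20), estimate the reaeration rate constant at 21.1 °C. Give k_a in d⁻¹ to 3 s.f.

k_a(20) = 5.026 × 1.40^0.969 / 1.21^1.673 = 5.026 × 1.385 / 1.376 = 5.062 d⁻¹.
k_a(21.1) = 5.062 × 1.025^(21.1−20) = 5.062 × 1.028 = 5.201 d⁻¹.

k_a ≈ 5.20 d⁻¹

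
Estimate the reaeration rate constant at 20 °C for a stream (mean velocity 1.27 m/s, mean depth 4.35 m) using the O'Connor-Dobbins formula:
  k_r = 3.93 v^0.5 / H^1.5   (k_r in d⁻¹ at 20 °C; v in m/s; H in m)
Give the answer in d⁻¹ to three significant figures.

k_r ≈ 0.488 d⁻¹

k_r = 3.93 × 1.27^0.5 / 4.35^1.5 = 3.93 × 1.127 / 9.073 = 0.4882 d⁻¹.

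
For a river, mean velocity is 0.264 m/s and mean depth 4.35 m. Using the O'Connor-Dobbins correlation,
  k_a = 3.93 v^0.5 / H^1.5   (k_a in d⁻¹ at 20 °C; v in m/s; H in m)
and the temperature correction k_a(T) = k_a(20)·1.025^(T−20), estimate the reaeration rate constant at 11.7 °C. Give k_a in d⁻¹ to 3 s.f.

k_a(20) = 3.93 × 0.264^0.5 / 4.35^1.5 = 3.93 × 0.5138 / 9.073 = 0.2226 d⁻¹.
k_a(11.7) = 0.2226 × 1.025^(11.7−20) = 0.2226 × 0.8147 = 0.1813 d⁻¹.

k_a ≈ 0.181 d⁻¹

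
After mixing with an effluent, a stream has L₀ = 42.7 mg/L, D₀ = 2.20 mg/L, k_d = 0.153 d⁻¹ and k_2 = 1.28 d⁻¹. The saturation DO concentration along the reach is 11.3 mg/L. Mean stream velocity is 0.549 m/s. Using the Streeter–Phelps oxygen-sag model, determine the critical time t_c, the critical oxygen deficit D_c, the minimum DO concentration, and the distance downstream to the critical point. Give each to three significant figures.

At the critical point dD/dt = 0, so k_d L₀ e^(−k_d t) = k_2 D. Substituting D(t) from the Streeter–Phelps equation and solving for t gives
t_c = ln[(k_2/k_d)(1 − D₀(k_2−k_d)/(k_d L₀))] / (k_2−k_d).
Here k_2−k_d = 1.127 d⁻¹ and 1 − D₀(k_2−k_d)/(k_d L₀) = 1 − 2.20×1.127/(0.153×42.7) = 0.6205, so
t_c = ln(8.366 × 0.6205) / 1.127 = 1.647 / 1.127 = 1.461 d.
D_c = (k_d/k_2) L₀ e^(−k_d t_c) = (0.153/1.28) × 42.7 × e^(−0.153×1.461) = 0.1195 × 42.7 × 0.7996 = 4.081 mg/L.
Minimum DO = C_s − D_c = 11.3 − 4.081 = 7.219 mg/L.
x_c = v t_c = 0.549 m/s × 1.461 d × 86400 s/d = 69320 m ≈ 69.3 km.

t_c ≈ 1.46 d; D_c ≈ 4.08 mg/L; min DO ≈ 7.22 mg/L; x_c ≈ 69.3 km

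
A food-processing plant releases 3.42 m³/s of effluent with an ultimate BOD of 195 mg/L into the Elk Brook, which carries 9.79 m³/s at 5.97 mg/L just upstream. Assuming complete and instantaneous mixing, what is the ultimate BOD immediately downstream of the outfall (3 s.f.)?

Flow-weighted mixing: C = (Q_r C_r + Q_w C_w)/(Q_r + Q_w)
= (9.79×5.97 + 3.42×195)/(9.79 + 3.42) = 725.3/13.21 = 54.91 mg/L.

54.9 mg/L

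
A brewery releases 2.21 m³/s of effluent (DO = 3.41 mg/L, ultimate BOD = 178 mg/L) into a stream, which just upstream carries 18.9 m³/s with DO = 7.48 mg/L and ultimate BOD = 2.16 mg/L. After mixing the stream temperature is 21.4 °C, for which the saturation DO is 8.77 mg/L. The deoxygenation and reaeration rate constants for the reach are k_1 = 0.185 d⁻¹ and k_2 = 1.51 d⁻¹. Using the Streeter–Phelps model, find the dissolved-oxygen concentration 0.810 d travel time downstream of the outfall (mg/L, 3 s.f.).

Mixed DO = (18.9×7.48 + 2.21×3.41)/(18.9+2.21) = 148.9/21.11 = 7.054 mg/L.
Mixed L₀ = (18.9×2.16 + 2.21×178)/(21.11) = 434.2/21.11 = 20.57 mg/L.
Initial deficit D₀ = C_s − DO₀ = 8.77 − 7.054 = 1.716 mg/L.
D(0.810) = [0.185×20.57/(1.51−0.185)](e^(−0.185×0.810) − e^(−1.51×0.810)) + 1.716 e^(−1.51×0.810)
= 2.872 × (0.8608 − 0.2943) + 1.716 × 0.2943 = 2.132 mg/L.
DO = 8.77 − 2.132 = 6.638 mg/L.

DO ≈ 6.64 mg/L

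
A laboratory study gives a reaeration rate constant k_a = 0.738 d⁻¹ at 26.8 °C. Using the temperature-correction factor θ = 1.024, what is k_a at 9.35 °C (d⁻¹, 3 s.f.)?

k_a ≈ 0.488 d⁻¹

k_a(T₂) = k_a(T₁) · θ^(T₂−T₁) = 0.738 × 1.024^(9.35−26.8)
= 0.738 × 1.024^-17.5 = 0.738 × 0.6611 = 0.4879 d⁻¹.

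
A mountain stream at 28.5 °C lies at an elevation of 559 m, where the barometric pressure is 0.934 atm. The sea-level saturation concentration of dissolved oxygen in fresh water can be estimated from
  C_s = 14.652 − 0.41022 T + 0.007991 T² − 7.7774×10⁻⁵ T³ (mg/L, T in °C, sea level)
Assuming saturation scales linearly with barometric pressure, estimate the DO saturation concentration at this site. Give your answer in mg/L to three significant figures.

At sea level: C_s = 14.652 − 0.41022×28.5 + 0.007991×28.5² − 7.7774×10⁻⁵×28.5³ = 7.651 mg/L.
Pressure correction: C_s' = 7.651 × 0.934 = 7.146 mg/L.

C_s ≈ 7.15 mg/L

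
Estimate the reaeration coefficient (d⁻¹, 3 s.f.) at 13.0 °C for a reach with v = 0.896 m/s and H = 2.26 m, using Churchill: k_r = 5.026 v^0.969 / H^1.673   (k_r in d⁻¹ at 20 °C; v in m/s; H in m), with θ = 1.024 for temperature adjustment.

k_r(20) = 5.026 × 0.896^0.969 / 2.26^1.673 = 5.026 × 0.8991 / 3.912 = 1.155 d⁻¹.
k_r(13.0) = 1.155 × 1.024^(13.0−20) = 1.155 × 0.8470 = 0.9783 d⁻¹.

k_r ≈ 0.978 d⁻¹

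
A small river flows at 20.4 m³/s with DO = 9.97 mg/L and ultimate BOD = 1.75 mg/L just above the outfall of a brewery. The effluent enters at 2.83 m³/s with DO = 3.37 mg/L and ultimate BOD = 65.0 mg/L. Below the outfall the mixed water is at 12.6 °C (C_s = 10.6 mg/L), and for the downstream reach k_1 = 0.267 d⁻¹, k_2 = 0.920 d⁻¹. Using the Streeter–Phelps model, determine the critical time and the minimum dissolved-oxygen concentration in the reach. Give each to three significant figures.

t_c ≈ 1.18 d; minimum DO ≈ 8.60 mg/L

Mixed DO = (20.4×9.97 + 2.83×3.37)/(20.4+2.83) = 212.9/23.23 = 9.166 mg/L.
Mixed L₀ = (20.4×1.75 + 2.83×65.0)/(23.23) = 219.7/23.23 = 9.455 mg/L.
Initial deficit D₀ = C_s − DO₀ = 10.6 − 9.166 = 1.434 mg/L.
t_c = (1/0.6530) ln[(0.920/0.267)(1 − 1.434×0.6530/(0.267×9.455))] = 1.531 × ln(2.168) = 1.185 d.
D_c = (0.267/0.920) × 9.455 × e^(−0.267×1.185) = 0.2902 × 9.455 × 0.7288 = 2.000 mg/L.
Minimum DO = 10.6 − 2.000 = 8.600 mg/L.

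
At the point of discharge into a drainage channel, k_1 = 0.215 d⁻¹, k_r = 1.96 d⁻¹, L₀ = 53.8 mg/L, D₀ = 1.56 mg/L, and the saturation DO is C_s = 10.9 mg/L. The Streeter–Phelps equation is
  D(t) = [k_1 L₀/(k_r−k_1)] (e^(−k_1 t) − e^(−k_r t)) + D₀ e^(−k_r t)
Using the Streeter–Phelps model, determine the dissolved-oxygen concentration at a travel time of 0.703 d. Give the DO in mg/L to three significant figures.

k_1 L₀/(k_r−k_1) = 0.215×53.8/(1.96−0.215) = 11.57/1.745 = 6.629 mg/L.
e^(−k_1 t) = e^(−0.215×0.7030) = 0.8597; e^(−k_r t) = e^(−1.96×0.7030) = 0.2521.
D = 6.629 × (0.8597 − 0.2521) + 1.56 × 0.2521 = 4.028 + 0.3933 = 4.421 mg/L.
DO = C_s − D = 10.9 − 4.421 = 6.479 mg/L.

DO ≈ 6.48 mg/L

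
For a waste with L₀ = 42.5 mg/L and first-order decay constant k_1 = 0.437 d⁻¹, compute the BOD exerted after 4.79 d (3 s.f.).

y_t = L₀(1 − e^(−k_1 t)) = 42.5 × (1 − e^(−0.437×4.79))
= 42.5 × (1 − 0.1233) = 42.5 × 0.8767 = 37.26 mg/L.

y ≈ 37.3 mg/L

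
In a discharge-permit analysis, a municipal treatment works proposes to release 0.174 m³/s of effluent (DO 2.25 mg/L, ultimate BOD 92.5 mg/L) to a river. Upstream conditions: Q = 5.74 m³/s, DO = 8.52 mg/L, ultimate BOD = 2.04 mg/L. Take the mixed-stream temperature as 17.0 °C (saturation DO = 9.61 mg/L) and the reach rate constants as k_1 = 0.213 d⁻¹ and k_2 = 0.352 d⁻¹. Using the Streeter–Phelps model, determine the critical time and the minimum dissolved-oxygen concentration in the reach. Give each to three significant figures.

Mixed DO = (5.74×8.52 + 0.174×2.25)/(5.74+0.174) = 49.30/5.914 = 8.336 mg/L.
Mixed L₀ = (5.74×2.04 + 0.174×92.5)/(5.914) = 27.80/5.914 = 4.701 mg/L.
Initial deficit D₀ = C_s − DO₀ = 9.61 − 8.336 = 1.274 mg/L.
t_c = (1/0.1390) ln[(0.352/0.213)(1 − 1.274×0.1390/(0.213×4.701))] = 7.194 × ln(1.360) = 2.213 d.
D_c = (0.213/0.352) × 4.701 × e^(−0.213×2.213) = 0.6051 × 4.701 × 0.6241 = 1.776 mg/L.
Minimum DO = 9.61 − 1.776 = 7.834 mg/L.

t_c ≈ 2.21 d; minimum DO ≈ 7.83 mg/L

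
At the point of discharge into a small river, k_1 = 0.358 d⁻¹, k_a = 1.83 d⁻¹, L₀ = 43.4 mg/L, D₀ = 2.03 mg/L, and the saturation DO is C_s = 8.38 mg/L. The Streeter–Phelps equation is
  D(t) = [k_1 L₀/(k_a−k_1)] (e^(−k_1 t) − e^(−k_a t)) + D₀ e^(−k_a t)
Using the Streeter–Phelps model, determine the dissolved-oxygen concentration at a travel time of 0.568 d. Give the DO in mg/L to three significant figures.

k_1 L₀/(k_a−k_1) = 0.358×43.4/(1.83−0.358) = 15.54/1.472 = 10.56 mg/L.
e^(−k_1 t) = e^(−0.358×0.5680) = 0.8160; e^(−k_a t) = e^(−1.83×0.5680) = 0.3537.
D = 10.56 × (0.8160 − 0.3537) + 2.03 × 0.3537 = 4.880 + 0.7179 = 5.598 mg/L.
DO = C_s − D = 8.38 − 5.598 = 2.782 mg/L.

DO ≈ 2.78 mg/L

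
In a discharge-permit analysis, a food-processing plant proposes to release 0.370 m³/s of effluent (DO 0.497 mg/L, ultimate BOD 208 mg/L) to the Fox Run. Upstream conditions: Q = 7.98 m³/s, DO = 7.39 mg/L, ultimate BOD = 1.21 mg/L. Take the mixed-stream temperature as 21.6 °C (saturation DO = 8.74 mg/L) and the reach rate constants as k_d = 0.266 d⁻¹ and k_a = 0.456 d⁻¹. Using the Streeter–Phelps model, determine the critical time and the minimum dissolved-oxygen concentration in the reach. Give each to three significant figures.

t_c ≈ 2.20 d; minimum DO ≈ 5.37 mg/L

Mixed DO = (7.98×7.39 + 0.370×0.497)/(7.98+0.370) = 59.16/8.350 = 7.085 mg/L.
Mixed L₀ = (7.98×1.21 + 0.370×208)/(8.350) = 86.62/8.350 = 10.37 mg/L.
Initial deficit D₀ = C_s − DO₀ = 8.74 − 7.085 = 1.655 mg/L.
t_c = (1/0.1900) ln[(0.456/0.266)(1 − 1.655×0.1900/(0.266×10.37))] = 5.263 × ln(1.519) = 2.200 d.
D_c = (0.266/0.456) × 10.37 × e^(−0.266×2.200) = 0.5833 × 10.37 × 0.5570 = 3.371 mg/L.
Minimum DO = 8.74 − 3.371 = 5.369 mg/L.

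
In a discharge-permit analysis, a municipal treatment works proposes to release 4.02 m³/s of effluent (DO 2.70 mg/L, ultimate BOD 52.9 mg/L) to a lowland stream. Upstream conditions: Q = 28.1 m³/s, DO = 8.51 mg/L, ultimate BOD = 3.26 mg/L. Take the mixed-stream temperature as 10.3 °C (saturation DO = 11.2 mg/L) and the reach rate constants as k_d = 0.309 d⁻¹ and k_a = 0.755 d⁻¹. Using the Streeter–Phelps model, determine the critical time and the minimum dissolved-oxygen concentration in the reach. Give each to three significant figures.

t_c ≈ 0.354 d; minimum DO ≈ 7.73 mg/L

Mixed DO = (28.1×8.51 + 4.02×2.70)/(28.1+4.02) = 250.0/32.12 = 7.783 mg/L.
Mixed L₀ = (28.1×3.26 + 4.02×52.9)/(32.12) = 304.3/32.12 = 9.473 mg/L.
Initial deficit D₀ = C_s − DO₀ = 11.2 − 7.783 = 3.417 mg/L.
t_c = (1/0.4460) ln[(0.755/0.309)(1 − 3.417×0.4460/(0.309×9.473))] = 2.242 × ln(1.171) = 0.3543 d.
D_c = (0.309/0.755) × 9.473 × e^(−0.309×0.3543) = 0.4093 × 9.473 × 0.8963 = 3.475 mg/L.
Minimum DO = 11.2 − 3.475 = 7.725 mg/L.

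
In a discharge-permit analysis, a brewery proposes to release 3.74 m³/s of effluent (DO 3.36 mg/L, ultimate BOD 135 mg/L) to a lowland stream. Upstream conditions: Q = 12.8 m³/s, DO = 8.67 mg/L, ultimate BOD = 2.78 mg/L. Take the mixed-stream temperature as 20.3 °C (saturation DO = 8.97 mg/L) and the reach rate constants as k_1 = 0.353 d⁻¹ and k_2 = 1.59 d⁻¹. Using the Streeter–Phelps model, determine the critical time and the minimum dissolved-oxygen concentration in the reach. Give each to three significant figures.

t_c ≈ 1.07 d; minimum DO ≈ 4.01 mg/L

Mixed DO = (12.8×8.67 + 3.74×3.36)/(12.8+3.74) = 123.5/16.54 = 7.469 mg/L.
Mixed L₀ = (12.8×2.78 + 3.74×135)/(16.54) = 540.5/16.54 = 32.68 mg/L.
Initial deficit D₀ = C_s − DO₀ = 8.97 − 7.469 = 1.501 mg/L.
t_c = (1/1.237) ln[(1.59/0.353)(1 − 1.501×1.237/(0.353×32.68))] = 0.8084 × ln(3.779) = 1.075 d.
D_c = (0.353/1.59) × 32.68 × e^(−0.353×1.075) = 0.2220 × 32.68 × 0.6843 = 4.964 mg/L.
Minimum DO = 8.97 − 4.964 = 4.006 mg/L.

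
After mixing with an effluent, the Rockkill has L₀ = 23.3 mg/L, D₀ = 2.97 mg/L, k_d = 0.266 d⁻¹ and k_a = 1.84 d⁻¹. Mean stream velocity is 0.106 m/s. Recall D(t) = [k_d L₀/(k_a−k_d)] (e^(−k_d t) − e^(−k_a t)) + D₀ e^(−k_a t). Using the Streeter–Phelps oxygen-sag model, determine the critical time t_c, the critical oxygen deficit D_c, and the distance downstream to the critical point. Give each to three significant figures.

t_c ≈ 0.337 d; D_c ≈ 3.08 mg/L; x_c ≈ 3.09 km

t_c = [1/(k_a−k_d)] ln[(k_a/k_d)(1 − D₀(k_a−k_d)/(k_d L₀))]
= [1/(1.84−0.266)] ln[(1.84/0.266)(1 − 2.97×1.574/(0.266×23.3))]
= (1/1.574) ln[6.917 × 0.2457] = 0.6353 × ln(1.700) = 0.6353 × 0.5305 = 0.3371 d.
D_c = (k_d/k_a) L₀ e^(−k_d t_c) = (0.266/1.84) × 23.3 × e^(−0.266×0.3371) = 0.1446 × 23.3 × 0.9142 = 3.080 mg/L.
x_c = v t_c = 0.106 m/s × 0.3371 d × 86400 s/d = 3087 m ≈ 3.09 km.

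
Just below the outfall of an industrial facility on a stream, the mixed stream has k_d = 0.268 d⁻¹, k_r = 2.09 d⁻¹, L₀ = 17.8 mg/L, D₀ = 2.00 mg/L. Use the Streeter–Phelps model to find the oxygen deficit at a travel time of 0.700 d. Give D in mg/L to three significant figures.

k_d L₀/(k_r−k_d) = 0.268×17.8/(2.09−0.268) = 4.770/1.822 = 2.618 mg/L.
e^(−k_d t) = e^(−0.268×0.7000) = 0.8289; e^(−k_r t) = e^(−2.09×0.7000) = 0.2315.
D = 2.618 × (0.8289 − 0.2315) + 2.00 × 0.2315 = 1.564 + 0.4631 = 2.027 mg/L.

D ≈ 2.03 mg/L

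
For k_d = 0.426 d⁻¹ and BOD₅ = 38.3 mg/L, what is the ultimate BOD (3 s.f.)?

BOD₅ = L₀(1 − e^(−5k_d)) ⇒ L₀ = BOD₅ / (1 − e^(−5×0.426))
= 38.3 / (1 − 0.1188) = 38.3 / 0.8812 = 43.47 mg/L.

L₀ ≈ 43.5 mg/L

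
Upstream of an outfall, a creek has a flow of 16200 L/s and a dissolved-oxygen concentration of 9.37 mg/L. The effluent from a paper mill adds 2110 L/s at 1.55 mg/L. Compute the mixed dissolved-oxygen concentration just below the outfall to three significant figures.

Flow-weighted mixing: C = (Q_r C_r + Q_w C_w)/(Q_r + Q_w)
= (16200×9.37 + 2110×1.55)/(16200 + 2110) = 155100/18310 = 8.469 mg/L.

8.47 mg/L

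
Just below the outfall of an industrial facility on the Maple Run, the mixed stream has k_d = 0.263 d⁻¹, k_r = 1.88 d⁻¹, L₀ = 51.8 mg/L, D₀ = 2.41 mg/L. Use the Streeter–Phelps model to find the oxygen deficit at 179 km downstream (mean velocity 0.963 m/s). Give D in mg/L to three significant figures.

D ≈ 4.68 mg/L

Travel time t = x/v = 179 km / (0.963 m/s) = 179000 m / 0.963 m/s = 185900 s = 2.151 d.
k_d L₀/(k_r−k_d) = 0.263×51.8/(1.88−0.263) = 13.62/1.617 = 8.425 mg/L.
e^(−k_d t) = e^(−0.263×2.151) = 0.5679; e^(−k_r t) = e^(−1.88×2.151) = 0.01752.
D = 8.425 × (0.5679 − 0.01752) + 2.41 × 0.01752 = 4.637 + 0.04222 = 4.679 mg/L.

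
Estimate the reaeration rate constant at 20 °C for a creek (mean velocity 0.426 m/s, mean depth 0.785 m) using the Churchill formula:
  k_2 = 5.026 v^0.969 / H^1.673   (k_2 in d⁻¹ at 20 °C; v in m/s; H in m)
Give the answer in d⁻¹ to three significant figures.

k_2 = 5.026 × 0.426^0.969 / 0.785^1.673 = 5.026 × 0.4374 / 0.6670 = 3.296 d⁻¹.

k_2 ≈ 3.30 d⁻¹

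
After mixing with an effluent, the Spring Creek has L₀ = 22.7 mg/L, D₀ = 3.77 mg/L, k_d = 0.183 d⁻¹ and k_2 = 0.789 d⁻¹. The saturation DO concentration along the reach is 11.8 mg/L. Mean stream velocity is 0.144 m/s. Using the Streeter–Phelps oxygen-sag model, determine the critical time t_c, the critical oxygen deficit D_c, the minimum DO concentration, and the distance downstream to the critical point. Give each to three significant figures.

t_c ≈ 1.09 d; D_c ≈ 4.31 mg/L; min DO ≈ 7.49 mg/L; x_c ≈ 13.6 km

t_c = [1/(k_2−k_d)] ln[(k_2/k_d)(1 − D₀(k_2−k_d)/(k_d L₀))]
= [1/(0.789−0.183)] ln[(0.789/0.183)(1 − 3.77×0.6060/(0.183×22.7))]
= (1/0.6060) ln[4.311 × 0.4500] = 1.650 × ln(1.940) = 1.650 × 0.6628 = 1.094 d.
L(t_c) = L₀ e^(−k_d t_c) = 22.7 × 0.8186 = 18.58 mg/L, and at the critical point k_2 D_c = k_d L, so D_c = (0.183/0.789) × 18.58 = 4.310 mg/L.
Minimum DO = C_s − D_c = 11.8 − 4.310 = 7.490 mg/L.
x_c = v t_c = 0.144 m/s × 1.094 d × 86400 s/d = 13610 m ≈ 13.6 km.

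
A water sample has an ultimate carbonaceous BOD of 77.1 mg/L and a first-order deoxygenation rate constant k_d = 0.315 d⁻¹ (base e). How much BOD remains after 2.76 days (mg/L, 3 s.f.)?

L ≈ 32.3 mg/L

L_t = L₀ e^(−k_d t) = 77.1 × e^(−0.315×2.76) = 77.1 × 0.4192 = 32.32 mg/L.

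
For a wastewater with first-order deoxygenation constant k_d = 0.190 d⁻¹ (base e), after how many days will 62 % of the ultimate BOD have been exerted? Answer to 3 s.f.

y/L₀ = 1 − e^(−k_d t) = 0.62 ⇒ e^(−k_d t) = 0.380
t = −ln(0.380) / 0.190 = 0.9676 / 0.190 = 5.093 d.

t ≈ 5.09 d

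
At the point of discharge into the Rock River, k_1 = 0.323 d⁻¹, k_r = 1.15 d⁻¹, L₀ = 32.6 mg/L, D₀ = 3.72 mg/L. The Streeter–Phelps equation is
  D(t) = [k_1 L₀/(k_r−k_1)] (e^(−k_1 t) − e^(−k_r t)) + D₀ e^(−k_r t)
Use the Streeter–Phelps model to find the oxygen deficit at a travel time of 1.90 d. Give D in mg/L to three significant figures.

D ≈ 5.88 mg/L

k_1 L₀/(k_r−k_1) = 0.323×32.6/(1.15−0.323) = 10.53/0.8270 = 12.73 mg/L.
e^(−k_1 t) = e^(−0.323×1.900) = 0.5413; e^(−k_r t) = e^(−1.15×1.900) = 0.1125.
D = 12.73 × (0.5413 − 0.1125) + 3.72 × 0.1125 = 5.461 + 0.4184 = 5.879 mg/L.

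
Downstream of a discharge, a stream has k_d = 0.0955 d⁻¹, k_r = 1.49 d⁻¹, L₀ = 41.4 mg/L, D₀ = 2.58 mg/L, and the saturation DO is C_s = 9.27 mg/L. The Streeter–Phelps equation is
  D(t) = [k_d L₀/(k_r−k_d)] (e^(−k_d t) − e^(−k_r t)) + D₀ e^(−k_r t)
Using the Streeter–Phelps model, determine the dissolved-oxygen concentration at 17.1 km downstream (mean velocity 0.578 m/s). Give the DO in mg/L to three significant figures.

DO ≈ 6.68 mg/L

Travel time t = x/v = 17.1 km / (0.578 m/s) = 17100 m / 0.578 m/s = 29580 s = 0.3424 d.
k_d L₀/(k_r−k_d) = 0.0955×41.4/(1.49−0.0955) = 3.954/1.395 = 2.835 mg/L.
e^(−k_d t) = e^(−0.0955×0.3424) = 0.9678; e^(−k_r t) = e^(−1.49×0.3424) = 0.6004.
D = 2.835 × (0.9678 − 0.6004) + 2.58 × 0.6004 = 1.042 + 1.549 = 2.591 mg/L.
DO = C_s − D = 9.27 − 2.591 = 6.679 mg/L.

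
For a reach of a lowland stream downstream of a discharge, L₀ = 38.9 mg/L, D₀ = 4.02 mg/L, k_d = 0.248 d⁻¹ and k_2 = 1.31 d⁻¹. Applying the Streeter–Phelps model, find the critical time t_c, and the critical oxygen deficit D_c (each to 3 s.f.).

With k_2/k_d = 5.282 and 1 − D₀(k_2−k_d)/(k_d L₀) = 0.5575,
t_c = ln(5.282 × 0.5575) / (1.31 − 0.248) = ln(2.945) / 1.062 = 1.080/1.062 = 1.017 d.
L(t_c) = L₀ e^(−k_d t_c) = 38.9 × 0.7771 = 30.23 mg/L, and at the critical point k_2 D_c = k_d L, so D_c = (0.248/1.31) × 30.23 = 5.723 mg/L.

t_c ≈ 1.02 d; D_c ≈ 5.72 mg/L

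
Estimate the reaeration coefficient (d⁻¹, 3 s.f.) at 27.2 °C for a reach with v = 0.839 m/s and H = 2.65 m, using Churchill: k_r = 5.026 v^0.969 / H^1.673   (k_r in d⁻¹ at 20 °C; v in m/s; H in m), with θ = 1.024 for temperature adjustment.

k_r ≈ 0.985 d⁻¹

k_r(20) = 5.026 × 0.839^0.969 / 2.65^1.673 = 5.026 × 0.8436 / 5.106 = 0.8303 d⁻¹.
k_r(27.2) = 0.8303 × 1.024^(27.2−20) = 0.8303 × 1.186 = 0.9850 d⁻¹.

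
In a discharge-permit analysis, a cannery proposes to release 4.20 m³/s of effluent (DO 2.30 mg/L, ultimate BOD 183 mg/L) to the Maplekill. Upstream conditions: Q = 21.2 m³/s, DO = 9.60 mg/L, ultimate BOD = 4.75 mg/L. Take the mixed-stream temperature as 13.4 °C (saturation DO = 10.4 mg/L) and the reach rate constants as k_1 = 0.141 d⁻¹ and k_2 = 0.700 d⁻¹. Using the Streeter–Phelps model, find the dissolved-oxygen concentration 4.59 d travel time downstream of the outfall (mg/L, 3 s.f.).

Mixed DO = (21.2×9.60 + 4.20×2.30)/(21.2+4.20) = 213.2/25.40 = 8.393 mg/L.
Mixed L₀ = (21.2×4.75 + 4.20×183)/(25.40) = 869.3/25.40 = 34.22 mg/L.
Initial deficit D₀ = C_s − DO₀ = 10.4 − 8.393 = 2.007 mg/L.
D(4.59) = [0.141×34.22/(0.700−0.141)](e^(−0.141×4.59) − e^(−0.700×4.59)) + 2.007 e^(−0.700×4.59)
= 8.633 × (0.5235 − 0.04024) + 2.007 × 0.04024 = 4.253 mg/L.
DO = 10.4 − 4.253 = 6.147 mg/L.

DO ≈ 6.15 mg/L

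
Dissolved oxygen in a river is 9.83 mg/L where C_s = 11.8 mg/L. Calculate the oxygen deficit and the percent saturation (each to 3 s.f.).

D = C_s − C = 11.8 − 9.83 = 1.97 mg/L.
% saturation = 9.83/11.8 × 100 = 83.3 %.

D ≈ 1.97 mg/L; 83.3 % saturation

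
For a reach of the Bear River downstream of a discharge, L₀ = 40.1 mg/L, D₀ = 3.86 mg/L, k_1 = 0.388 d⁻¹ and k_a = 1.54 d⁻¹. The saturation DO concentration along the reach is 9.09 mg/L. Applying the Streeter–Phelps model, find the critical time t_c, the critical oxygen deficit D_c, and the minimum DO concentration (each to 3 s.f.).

t_c = [1/(k_a−k_1)] ln[(k_a/k_1)(1 − D₀(k_a−k_1)/(k_1 L₀))]
= [1/(1.54−0.388)] ln[(1.54/0.388)(1 − 3.86×1.152/(0.388×40.1))]
= (1/1.152) ln[3.969 × 0.7142] = 0.8681 × ln(2.835) = 0.8681 × 1.042 = 0.9045 d.
D_c = (k_1/k_a) L₀ e^(−k_1 t_c) = (0.388/1.54) × 40.1 × e^(−0.388×0.9045) = 0.2519 × 40.1 × 0.7040 = 7.113 mg/L.
Minimum DO = C_s − D_c = 9.09 − 7.113 = 1.977 mg/L.

t_c ≈ 0.904 d; D_c ≈ 7.11 mg/L; min DO ≈ 1.98 mg/L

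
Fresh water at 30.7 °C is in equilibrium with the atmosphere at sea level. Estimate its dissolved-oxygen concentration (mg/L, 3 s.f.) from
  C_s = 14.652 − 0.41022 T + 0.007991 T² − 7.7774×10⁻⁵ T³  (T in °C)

C_s = 14.652 − 0.41022×30.7 + 0.007991×30.7² − 7.7774×10⁻⁵×30.7³ = 7.339 mg/L.

C_s ≈ 7.34 mg/L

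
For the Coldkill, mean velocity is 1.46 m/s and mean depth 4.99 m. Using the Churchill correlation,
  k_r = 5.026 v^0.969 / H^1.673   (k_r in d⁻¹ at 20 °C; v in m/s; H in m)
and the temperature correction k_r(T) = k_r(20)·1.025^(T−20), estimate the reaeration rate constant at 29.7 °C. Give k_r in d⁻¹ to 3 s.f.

k_r ≈ 0.626 d⁻¹

k_r(20) = 5.026 × 1.46^0.969 / 4.99^1.673 = 5.026 × 1.443 / 14.72 = 0.4927 d⁻¹.
k_r(29.7) = 0.4927 × 1.025^(29.7−20) = 0.4927 × 1.271 = 0.6260 d⁻¹.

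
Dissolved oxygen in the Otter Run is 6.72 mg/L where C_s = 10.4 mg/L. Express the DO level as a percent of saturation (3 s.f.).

% saturation = C/C_s × 100 = 6.72/10.4 × 100 = 64.6 %.

64.6 % saturation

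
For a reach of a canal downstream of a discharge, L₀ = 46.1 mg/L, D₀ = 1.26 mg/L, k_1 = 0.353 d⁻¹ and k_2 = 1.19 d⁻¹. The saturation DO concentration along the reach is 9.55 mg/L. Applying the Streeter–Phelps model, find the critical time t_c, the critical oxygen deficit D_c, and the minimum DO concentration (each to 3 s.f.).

t_c = [1/(k_2−k_1)] ln[(k_2/k_1)(1 − D₀(k_2−k_1)/(k_1 L₀))]
= [1/(1.19−0.353)] ln[(1.19/0.353)(1 − 1.26×0.8370/(0.353×46.1))]
= (1/0.8370) ln[3.371 × 0.9352] = 1.195 × ln(3.153) = 1.195 × 1.148 = 1.372 d.
L(t_c) = L₀ e^(−k_1 t_c) = 46.1 × 0.6162 = 28.40 mg/L, and at the critical point k_2 D_c = k_1 L, so D_c = (0.353/1.19) × 28.40 = 8.426 mg/L.
Minimum DO = C_s − D_c = 9.55 − 8.426 = 1.124 mg/L.

t_c ≈ 1.37 d; D_c ≈ 8.43 mg/L; min DO ≈ 1.12 mg/L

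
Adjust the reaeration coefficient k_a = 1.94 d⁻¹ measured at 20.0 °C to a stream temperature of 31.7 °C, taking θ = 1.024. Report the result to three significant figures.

k_a ≈ 2.56 d⁻¹

k_a(T₂) = k_a(T₁) · θ^(T₂−T₁) = 1.94 × 1.024^(31.7−20.0)
= 1.94 × 1.024^11.7 = 1.94 × 1.320 = 2.560 d⁻¹.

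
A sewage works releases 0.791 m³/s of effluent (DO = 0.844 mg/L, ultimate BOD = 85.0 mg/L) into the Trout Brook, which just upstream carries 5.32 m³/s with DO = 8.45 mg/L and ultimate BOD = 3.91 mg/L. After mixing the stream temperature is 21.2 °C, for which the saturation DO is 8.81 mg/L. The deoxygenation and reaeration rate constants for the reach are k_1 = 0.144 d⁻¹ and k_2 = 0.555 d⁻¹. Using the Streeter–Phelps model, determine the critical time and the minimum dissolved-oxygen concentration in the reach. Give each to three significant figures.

Mixed DO = (5.32×8.45 + 0.791×0.844)/(5.32+0.791) = 45.62/6.111 = 7.465 mg/L.
Mixed L₀ = (5.32×3.91 + 0.791×85.0)/(6.111) = 88.04/6.111 = 14.41 mg/L.
Initial deficit D₀ = C_s − DO₀ = 8.81 − 7.465 = 1.345 mg/L.
t_c = (1/0.4110) ln[(0.555/0.144)(1 − 1.345×0.4110/(0.144×14.41))] = 2.433 × ln(2.828) = 2.529 d.
D_c = (0.144/0.555) × 14.41 × e^(−0.144×2.529) = 0.2595 × 14.41 × 0.6948 = 2.597 mg/L.
Minimum DO = 8.81 − 2.597 = 6.213 mg/L.

t_c ≈ 2.53 d; minimum DO ≈ 6.21 mg/L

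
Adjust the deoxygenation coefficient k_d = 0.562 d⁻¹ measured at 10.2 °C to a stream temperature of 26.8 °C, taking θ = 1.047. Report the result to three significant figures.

k_d(T₂) = k_d(T₁) · θ^(T₂−T₁) = 0.562 × 1.047^(26.8−10.2)
= 0.562 × 1.047^16.6 = 0.562 × 2.143 = 1.205 d⁻¹.

k_d ≈ 1.20 d⁻¹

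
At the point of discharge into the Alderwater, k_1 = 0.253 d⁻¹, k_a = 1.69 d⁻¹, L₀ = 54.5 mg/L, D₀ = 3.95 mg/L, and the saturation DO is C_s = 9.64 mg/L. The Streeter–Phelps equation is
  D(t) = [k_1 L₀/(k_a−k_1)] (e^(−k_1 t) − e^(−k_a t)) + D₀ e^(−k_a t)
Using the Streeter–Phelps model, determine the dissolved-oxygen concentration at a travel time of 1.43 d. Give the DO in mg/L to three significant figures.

DO ≈ 3.46 mg/L

k_1 L₀/(k_a−k_1) = 0.253×54.5/(1.69−0.253) = 13.79/1.437 = 9.595 mg/L.
e^(−k_1 t) = e^(−0.253×1.430) = 0.6964; e^(−k_a t) = e^(−1.69×1.430) = 0.08922.
D = 9.595 × (0.6964 − 0.08922) + 3.95 × 0.08922 = 5.826 + 0.3524 = 6.179 mg/L.
DO = C_s − D = 9.64 − 6.179 = 3.461 mg/L.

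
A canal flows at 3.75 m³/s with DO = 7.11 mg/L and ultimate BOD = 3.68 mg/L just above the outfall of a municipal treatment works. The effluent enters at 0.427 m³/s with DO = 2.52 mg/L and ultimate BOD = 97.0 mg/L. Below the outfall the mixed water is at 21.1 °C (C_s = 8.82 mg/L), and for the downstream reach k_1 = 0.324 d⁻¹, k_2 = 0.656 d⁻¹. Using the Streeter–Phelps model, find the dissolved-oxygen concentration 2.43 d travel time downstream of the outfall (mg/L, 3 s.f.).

DO ≈ 5.13 mg/L

Mixed DO = (3.75×7.11 + 0.427×2.52)/(3.75+0.427) = 27.74/4.177 = 6.641 mg/L.
Mixed L₀ = (3.75×3.68 + 0.427×97.0)/(4.177) = 55.22/4.177 = 13.22 mg/L.
Initial deficit D₀ = C_s − DO₀ = 8.82 − 6.641 = 2.179 mg/L.
D(2.43) = [0.324×13.22/(0.656−0.324)](e^(−0.324×2.43) − e^(−0.656×2.43)) + 2.179 e^(−0.656×2.43)
= 12.90 × (0.4551 − 0.2031) + 2.179 × 0.2031 = 3.693 mg/L.
DO = 8.82 − 3.693 = 5.127 mg/L.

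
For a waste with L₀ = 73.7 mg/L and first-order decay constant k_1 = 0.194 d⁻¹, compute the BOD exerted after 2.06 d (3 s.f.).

y ≈ 24.3 mg/L

y_t = L₀(1 − e^(−k_1 t)) = 73.7 × (1 − e^(−0.194×2.06))
= 73.7 × (1 − 0.6706) = 73.7 × 0.3294 = 24.28 mg/L.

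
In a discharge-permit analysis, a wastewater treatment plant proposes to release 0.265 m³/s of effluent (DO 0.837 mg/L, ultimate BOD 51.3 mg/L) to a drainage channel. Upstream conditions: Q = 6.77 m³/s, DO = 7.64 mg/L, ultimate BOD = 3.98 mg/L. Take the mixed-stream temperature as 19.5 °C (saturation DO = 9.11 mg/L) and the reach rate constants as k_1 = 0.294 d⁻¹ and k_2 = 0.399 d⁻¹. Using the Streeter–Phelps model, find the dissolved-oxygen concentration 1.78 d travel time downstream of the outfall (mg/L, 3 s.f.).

DO ≈ 6.63 mg/L

Mixed DO = (6.77×7.64 + 0.265×0.837)/(6.77+0.265) = 51.94/7.035 = 7.384 mg/L.
Mixed L₀ = (6.77×3.98 + 0.265×51.3)/(7.035) = 40.54/7.035 = 5.762 mg/L.
Initial deficit D₀ = C_s − DO₀ = 9.11 − 7.384 = 1.726 mg/L.
D(1.78) = [0.294×5.762/(0.399−0.294)](e^(−0.294×1.78) − e^(−0.399×1.78)) + 1.726 e^(−0.399×1.78)
= 16.13 × (0.5926 − 0.4915) + 1.726 × 0.4915 = 2.478 mg/L.
DO = 9.11 − 2.478 = 6.632 mg/L.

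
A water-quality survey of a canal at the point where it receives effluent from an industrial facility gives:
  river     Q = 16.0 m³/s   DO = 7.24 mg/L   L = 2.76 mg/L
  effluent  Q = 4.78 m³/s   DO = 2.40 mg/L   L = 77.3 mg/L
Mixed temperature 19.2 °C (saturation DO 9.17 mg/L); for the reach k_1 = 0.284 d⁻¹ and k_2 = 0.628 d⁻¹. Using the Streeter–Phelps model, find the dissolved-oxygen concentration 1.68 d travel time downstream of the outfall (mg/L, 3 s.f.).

DO ≈ 3.63 mg/L

Mixed DO = (16.0×7.24 + 4.78×2.40)/(16.0+4.78) = 127.3/20.78 = 6.127 mg/L.
Mixed L₀ = (16.0×2.76 + 4.78×77.3)/(20.78) = 413.7/20.78 = 19.91 mg/L.
Initial deficit D₀ = C_s − DO₀ = 9.17 − 6.127 = 3.043 mg/L.
D(1.68) = [0.284×19.91/(0.628−0.284)](e^(−0.284×1.68) − e^(−0.628×1.68)) + 3.043 e^(−0.628×1.68)
= 16.43 × (0.6206 − 0.3482) + 3.043 × 0.3482 = 5.536 mg/L.
DO = 9.17 − 5.536 = 3.634 mg/L.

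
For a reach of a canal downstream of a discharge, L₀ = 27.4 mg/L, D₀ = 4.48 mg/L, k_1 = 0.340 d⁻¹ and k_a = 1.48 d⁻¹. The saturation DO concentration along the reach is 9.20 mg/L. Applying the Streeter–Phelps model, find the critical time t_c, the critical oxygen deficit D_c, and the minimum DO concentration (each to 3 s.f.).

t_c ≈ 0.593 d; D_c ≈ 5.14 mg/L; min DO ≈ 4.06 mg/L

With k_a/k_1 = 4.353 and 1 − D₀(k_a−k_1)/(k_1 L₀) = 0.4518,
t_c = ln(4.353 × 0.4518) / (1.48 − 0.340) = ln(1.967) / 1.140 = 0.6763/1.140 = 0.5932 d.
L(t_c) = L₀ e^(−k_1 t_c) = 27.4 × 0.8173 = 22.40 mg/L, and at the critical point k_a D_c = k_1 L, so D_c = (0.340/1.48) × 22.40 = 5.145 mg/L.
Minimum DO = C_s − D_c = 9.20 − 5.145 = 4.055 mg/L.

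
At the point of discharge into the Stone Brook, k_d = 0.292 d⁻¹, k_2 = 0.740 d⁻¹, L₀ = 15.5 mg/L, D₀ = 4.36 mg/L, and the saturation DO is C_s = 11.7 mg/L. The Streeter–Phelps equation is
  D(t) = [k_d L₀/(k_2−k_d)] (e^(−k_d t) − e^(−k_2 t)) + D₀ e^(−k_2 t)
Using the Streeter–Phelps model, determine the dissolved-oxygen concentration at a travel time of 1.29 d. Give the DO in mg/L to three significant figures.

DO ≈ 6.98 mg/L

k_d L₀/(k_2−k_d) = 0.292×15.5/(0.740−0.292) = 4.526/0.4480 = 10.10 mg/L.
e^(−k_d t) = e^(−0.292×1.290) = 0.6861; e^(−k_2 t) = e^(−0.740×1.290) = 0.3850.
D = 10.10 × (0.6861 − 0.3850) + 4.36 × 0.3850 = 3.043 + 1.678 = 4.721 mg/L.
DO = C_s − D = 11.7 − 4.721 = 6.979 mg/L.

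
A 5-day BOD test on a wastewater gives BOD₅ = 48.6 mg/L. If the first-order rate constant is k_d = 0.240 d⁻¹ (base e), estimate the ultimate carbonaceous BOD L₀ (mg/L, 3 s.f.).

L₀ ≈ 69.5 mg/L

BOD₅ = L₀(1 − e^(−5k_d)) ⇒ L₀ = BOD₅ / (1 − e^(−5×0.240))
= 48.6 / (1 − 0.3012) = 48.6 / 0.6988 = 69.55 mg/L.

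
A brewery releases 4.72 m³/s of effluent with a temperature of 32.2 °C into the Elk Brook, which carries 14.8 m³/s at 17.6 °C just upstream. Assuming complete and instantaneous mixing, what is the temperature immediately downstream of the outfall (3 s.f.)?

21.1 °C

Flow-weighted mixing: C = (Q_r C_r + Q_w C_w)/(Q_r + Q_w)
= (14.8×17.6 + 4.72×32.2)/(14.8 + 4.72) = 412.5/19.52 = 21.13 °C.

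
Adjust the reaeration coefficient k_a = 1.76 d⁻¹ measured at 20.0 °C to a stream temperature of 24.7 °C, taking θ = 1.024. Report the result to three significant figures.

k_a ≈ 1.97 d⁻¹

k_a(T₂) = k_a(T₁) · θ^(T₂−T₁) = 1.76 × 1.024^(24.7−20.0)
= 1.76 × 1.024^4.70 = 1.76 × 1.118 = 1.968 d⁻¹.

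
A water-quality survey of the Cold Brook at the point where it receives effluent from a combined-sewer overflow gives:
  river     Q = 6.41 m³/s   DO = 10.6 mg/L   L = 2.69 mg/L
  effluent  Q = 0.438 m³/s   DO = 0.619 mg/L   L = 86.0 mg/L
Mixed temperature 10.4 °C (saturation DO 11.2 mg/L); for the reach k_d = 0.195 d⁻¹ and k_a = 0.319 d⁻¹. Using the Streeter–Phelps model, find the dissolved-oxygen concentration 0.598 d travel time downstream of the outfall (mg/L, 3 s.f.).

Mixed DO = (6.41×10.6 + 0.438×0.619)/(6.41+0.438) = 68.22/6.848 = 9.962 mg/L.
Mixed L₀ = (6.41×2.69 + 0.438×86.0)/(6.848) = 54.91/6.848 = 8.019 mg/L.
Initial deficit D₀ = C_s − DO₀ = 11.2 − 9.962 = 1.238 mg/L.
D(0.598) = [0.195×8.019/(0.319−0.195)](e^(−0.195×0.598) − e^(−0.319×0.598)) + 1.238 e^(−0.319×0.598)
= 12.61 × (0.8899 − 0.8263) + 1.238 × 0.8263 = 1.825 mg/L.
DO = 11.2 − 1.825 = 9.375 mg/L.

DO ≈ 9.37 mg/L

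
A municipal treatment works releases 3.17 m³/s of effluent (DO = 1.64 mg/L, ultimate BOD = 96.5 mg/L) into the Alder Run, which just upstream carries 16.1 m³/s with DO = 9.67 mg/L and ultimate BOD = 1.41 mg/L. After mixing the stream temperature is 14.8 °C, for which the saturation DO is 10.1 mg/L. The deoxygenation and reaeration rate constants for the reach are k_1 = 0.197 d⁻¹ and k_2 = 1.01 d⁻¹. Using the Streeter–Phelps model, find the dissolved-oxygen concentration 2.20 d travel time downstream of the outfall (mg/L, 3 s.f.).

DO ≈ 7.68 mg/L

Mixed DO = (16.1×9.67 + 3.17×1.64)/(16.1+3.17) = 160.9/19.27 = 8.349 mg/L.
Mixed L₀ = (16.1×1.41 + 3.17×96.5)/(19.27) = 328.6/19.27 = 17.05 mg/L.
Initial deficit D₀ = C_s − DO₀ = 10.1 − 8.349 = 1.751 mg/L.
D(2.20) = [0.197×17.05/(1.01−0.197)](e^(−0.197×2.20) − e^(−1.01×2.20)) + 1.751 e^(−1.01×2.20)
= 4.132 × (0.6483 − 0.1084) + 1.751 × 0.1084 = 2.421 mg/L.
DO = 10.1 − 2.421 = 7.679 mg/L.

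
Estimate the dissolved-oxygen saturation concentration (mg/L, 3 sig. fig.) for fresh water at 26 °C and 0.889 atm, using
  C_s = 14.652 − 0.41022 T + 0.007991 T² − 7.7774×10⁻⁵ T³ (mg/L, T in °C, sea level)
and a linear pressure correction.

At sea level: C_s = 14.652 − 0.41022×26 + 0.007991×26² − 7.7774×10⁻⁵×26³ = 8.021 mg/L.
Pressure correction: C_s' = 8.021 × 0.889 = 7.131 mg/L.

C_s ≈ 7.13 mg/L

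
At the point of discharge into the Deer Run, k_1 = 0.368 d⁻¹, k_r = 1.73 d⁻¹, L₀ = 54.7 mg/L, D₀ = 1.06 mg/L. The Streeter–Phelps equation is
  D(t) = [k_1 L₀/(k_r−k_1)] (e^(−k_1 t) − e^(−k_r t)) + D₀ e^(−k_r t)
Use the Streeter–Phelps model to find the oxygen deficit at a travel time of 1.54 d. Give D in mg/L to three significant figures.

D ≈ 7.43 mg/L

k_1 L₀/(k_r−k_1) = 0.368×54.7/(1.73−0.368) = 20.13/1.362 = 14.78 mg/L.
e^(−k_1 t) = e^(−0.368×1.540) = 0.5674; e^(−k_r t) = e^(−1.73×1.540) = 0.06966.
D = 14.78 × (0.5674 − 0.06966) + 1.06 × 0.06966 = 7.356 + 0.07383 = 7.430 mg/L.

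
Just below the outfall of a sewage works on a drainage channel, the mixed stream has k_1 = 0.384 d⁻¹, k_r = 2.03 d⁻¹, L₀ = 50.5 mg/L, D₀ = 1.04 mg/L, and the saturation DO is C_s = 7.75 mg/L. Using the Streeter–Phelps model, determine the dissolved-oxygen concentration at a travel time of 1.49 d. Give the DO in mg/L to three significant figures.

k_1 L₀/(k_r−k_1) = 0.384×50.5/(2.03−0.384) = 19.39/1.646 = 11.78 mg/L.
e^(−k_1 t) = e^(−0.384×1.490) = 0.5643; e^(−k_r t) = e^(−2.03×1.490) = 0.04857.
D = 11.78 × (0.5643 − 0.04857) + 1.04 × 0.04857 = 6.076 + 0.05052 = 6.127 mg/L.
DO = C_s − D = 7.75 − 6.127 = 1.623 mg/L.

DO ≈ 1.62 mg/L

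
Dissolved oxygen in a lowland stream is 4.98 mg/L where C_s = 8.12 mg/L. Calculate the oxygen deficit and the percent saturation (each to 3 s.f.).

D = C_s − C = 8.12 − 4.98 = 3.14 mg/L.
% saturation = 4.98/8.12 × 100 = 61.3 %.

D ≈ 3.14 mg/L; 61.3 % saturation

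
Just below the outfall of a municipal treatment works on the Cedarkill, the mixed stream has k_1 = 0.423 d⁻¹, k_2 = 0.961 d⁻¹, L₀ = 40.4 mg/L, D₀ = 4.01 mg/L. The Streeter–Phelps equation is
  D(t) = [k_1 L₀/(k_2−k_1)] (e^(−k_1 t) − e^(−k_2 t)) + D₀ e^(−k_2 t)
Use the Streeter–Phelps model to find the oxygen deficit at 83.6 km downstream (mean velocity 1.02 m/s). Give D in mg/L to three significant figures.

D ≈ 10.1 mg/L

Travel time t = x/v = 83.6 km / (1.02 m/s) = 83600 m / 1.02 m/s = 81960 s = 0.9486 d.
k_1 L₀/(k_2−k_1) = 0.423×40.4/(0.961−0.423) = 17.09/0.5380 = 31.76 mg/L.
e^(−k_1 t) = e^(−0.423×0.9486) = 0.6695; e^(−k_2 t) = e^(−0.961×0.9486) = 0.4019.
D = 31.76 × (0.6695 − 0.4019) + 4.01 × 0.4019 = 8.500 + 1.612 = 10.11 mg/L.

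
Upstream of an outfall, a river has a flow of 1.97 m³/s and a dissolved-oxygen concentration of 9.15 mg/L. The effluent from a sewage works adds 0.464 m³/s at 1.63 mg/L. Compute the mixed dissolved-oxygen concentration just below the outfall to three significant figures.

7.72 mg/L

Flow-weighted mixing: C = (Q_r C_r + Q_w C_w)/(Q_r + Q_w)
= (1.97×9.15 + 0.464×1.63)/(1.97 + 0.464) = 18.78/2.434 = 7.716 mg/L.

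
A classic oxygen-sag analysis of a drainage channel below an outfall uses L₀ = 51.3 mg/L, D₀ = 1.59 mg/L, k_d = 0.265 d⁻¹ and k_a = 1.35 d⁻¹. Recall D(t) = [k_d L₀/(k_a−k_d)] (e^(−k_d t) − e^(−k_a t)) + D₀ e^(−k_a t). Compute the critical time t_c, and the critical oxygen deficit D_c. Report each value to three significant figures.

t_c ≈ 1.38 d; D_c ≈ 6.99 mg/L

With k_a/k_d = 5.094 and 1 − D₀(k_a−k_d)/(k_d L₀) = 0.8731,
t_c = ln(5.094 × 0.8731) / (1.35 − 0.265) = ln(4.448) / 1.085 = 1.492/1.085 = 1.376 d.
D_c = (k_d/k_a) L₀ e^(−k_d t_c) = (0.265/1.35) × 51.3 × e^(−0.265×1.376) = 0.1963 × 51.3 × 0.6945 = 6.994 mg/L.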